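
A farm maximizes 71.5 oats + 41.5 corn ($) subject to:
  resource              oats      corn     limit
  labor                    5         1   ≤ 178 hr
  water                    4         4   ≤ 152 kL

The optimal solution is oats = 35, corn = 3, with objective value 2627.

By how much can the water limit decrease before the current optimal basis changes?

9.6

Binding constraints: labor, water. The basis is B = [[5,1],[4,4]] with det 16.
Per unit decrease in water, x* moves by d = (0.0625, -0.3125).
The basis stays optimal until corn reaches 0; allowable decrease = 9.6 kL.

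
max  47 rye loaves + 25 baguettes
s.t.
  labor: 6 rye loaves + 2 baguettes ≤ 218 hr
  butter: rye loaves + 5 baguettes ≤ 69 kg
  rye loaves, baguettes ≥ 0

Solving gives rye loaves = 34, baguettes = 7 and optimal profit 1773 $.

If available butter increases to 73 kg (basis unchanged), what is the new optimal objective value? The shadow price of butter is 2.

Δb = 4, so new z* = 1773 + (2)·(4) = 1773 + 8 = 1781.

1781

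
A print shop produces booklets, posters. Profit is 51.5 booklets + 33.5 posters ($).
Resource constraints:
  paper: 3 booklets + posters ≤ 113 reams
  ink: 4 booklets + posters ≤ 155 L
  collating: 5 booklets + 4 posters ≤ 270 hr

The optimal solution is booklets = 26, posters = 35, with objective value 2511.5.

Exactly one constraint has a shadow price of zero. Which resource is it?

ink

paper: 113/113 (binding)
ink: 139/155 (slack 16)
collating: 270/270 (binding)
By complementary slackness, a constraint with positive slack has shadow price 0 → ink.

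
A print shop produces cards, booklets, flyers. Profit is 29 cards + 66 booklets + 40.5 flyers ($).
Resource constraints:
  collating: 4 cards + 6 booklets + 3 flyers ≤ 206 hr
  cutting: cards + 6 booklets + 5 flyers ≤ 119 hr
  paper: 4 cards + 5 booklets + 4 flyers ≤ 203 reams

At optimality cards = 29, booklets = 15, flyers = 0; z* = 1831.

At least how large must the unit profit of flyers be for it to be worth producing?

Binding: collating and cutting. Non-binding: paper (12 unused).
Slack constraints have shadow price 0 (complementary slackness).
Dual feasibility on the basic columns requires 4·y_collating + 1·y_cutting = 29, 6·y_collating + 6·y_cutting = 66.
→ y_collating = 6 and y_cutting = 5.
flyers enters the basis when its profit ≥ yᵀa₃ = 6·3 + 5·5 = 43.

43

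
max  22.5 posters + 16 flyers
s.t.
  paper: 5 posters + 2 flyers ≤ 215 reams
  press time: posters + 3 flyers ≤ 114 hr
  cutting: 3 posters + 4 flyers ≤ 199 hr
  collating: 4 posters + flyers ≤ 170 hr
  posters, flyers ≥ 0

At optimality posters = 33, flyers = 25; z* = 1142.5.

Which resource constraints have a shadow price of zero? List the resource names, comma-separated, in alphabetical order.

paper: 215/215 (binding)
press time: 108/114 (slack 6)
cutting: 199/199 (binding)
collating: 157/170 (slack 13)
By complementary slackness, a constraint with positive slack has shadow price 0 → collating, press time.

collating, press time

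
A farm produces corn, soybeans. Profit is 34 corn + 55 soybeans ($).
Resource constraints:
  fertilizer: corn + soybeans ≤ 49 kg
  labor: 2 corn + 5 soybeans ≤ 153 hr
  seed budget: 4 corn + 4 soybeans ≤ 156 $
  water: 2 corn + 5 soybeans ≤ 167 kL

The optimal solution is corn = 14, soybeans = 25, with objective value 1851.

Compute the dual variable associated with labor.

Binding: labor and seed budget. Non-binding: fertilizer (10 unused), water (14 unused).
Slack constraints have shadow price 0 (complementary slackness).
The binding rows give the dual system: 2·y_labor + 4·y_seed budget = 34 and 5·y_labor + 4·y_seed budget = 55.
→ y_labor = 7 and y_seed budget = 5.
Shadow price of labor = 7.

7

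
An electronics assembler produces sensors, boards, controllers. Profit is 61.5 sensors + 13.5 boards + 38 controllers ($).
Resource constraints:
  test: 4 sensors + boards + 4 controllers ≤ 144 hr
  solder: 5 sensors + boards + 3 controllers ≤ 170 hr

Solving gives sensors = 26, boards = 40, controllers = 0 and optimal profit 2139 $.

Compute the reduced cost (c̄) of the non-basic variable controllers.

-8.5

Check each constraint at x*: test 144/144 (tight); solder 170/170 (tight).
Dual feasibility on the basic columns requires 4·y_test + 5·y_solder = 61.5, 1·y_test + 1·y_solder = 13.5.
This yields shadow prices y_test = 6, y_solder = 7.5.
Reduced cost of controllers: c₃ − yᵀa₃ = 38 − (6·4 + 7.5·3) = 38 − 46.5 = -8.5.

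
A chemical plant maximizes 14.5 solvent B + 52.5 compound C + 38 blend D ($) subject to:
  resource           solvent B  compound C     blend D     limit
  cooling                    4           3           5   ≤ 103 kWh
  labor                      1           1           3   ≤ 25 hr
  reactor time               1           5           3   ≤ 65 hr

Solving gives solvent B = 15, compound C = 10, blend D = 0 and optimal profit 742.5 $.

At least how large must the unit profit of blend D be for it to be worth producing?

Check each constraint at x*: cooling 90/103 (slack 13); labor 25/25 (tight); reactor time 65/65 (tight).
Since cooling is not tight, its dual is 0.
The binding rows give the dual system: 1·y_labor + 1·y_reactor time = 14.5 and 1·y_labor + 5·y_reactor time = 52.5.
Solving: y_labor = 5, y_reactor time = 9.5.
blend D enters the basis when its profit ≥ yᵀa₃ = 5·3 + 9.5·3 = 43.5.

43.5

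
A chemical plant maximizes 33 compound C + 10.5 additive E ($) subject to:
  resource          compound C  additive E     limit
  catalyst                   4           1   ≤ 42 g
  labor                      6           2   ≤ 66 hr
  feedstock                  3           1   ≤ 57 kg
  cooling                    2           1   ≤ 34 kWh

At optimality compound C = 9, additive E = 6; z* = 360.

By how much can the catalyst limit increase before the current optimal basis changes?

2

Binding constraints: catalyst, labor. The basis is B = [[4,1],[6,2]] with det 2.
Per unit increase in catalyst, x* moves by d = (1, -3).
The basis stays optimal until additive E reaches 0; allowable increase = 2 g.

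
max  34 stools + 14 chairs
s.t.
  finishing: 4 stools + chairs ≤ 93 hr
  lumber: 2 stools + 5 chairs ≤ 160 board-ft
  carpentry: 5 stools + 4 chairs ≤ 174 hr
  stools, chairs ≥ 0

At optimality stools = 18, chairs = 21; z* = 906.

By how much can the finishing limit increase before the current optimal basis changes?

46.2

Binding constraints: finishing, carpentry. The basis is B = [[4,1],[5,4]] with det 11.
Per unit increase in finishing, x* moves by d = (0.3636, -0.4545).
The basis stays optimal until chairs reaches 0; allowable increase = 46.2 hr.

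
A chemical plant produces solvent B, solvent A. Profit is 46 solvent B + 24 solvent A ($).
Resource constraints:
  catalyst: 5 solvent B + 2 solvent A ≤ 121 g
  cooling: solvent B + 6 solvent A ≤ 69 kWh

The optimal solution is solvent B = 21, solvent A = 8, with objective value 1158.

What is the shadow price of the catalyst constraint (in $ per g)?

Check each constraint at x*: catalyst 121/121 (tight); cooling 69/69 (tight).
From A_Bᵀ y = c: 5·y_catalyst + 1·y_cooling = 46; 2·y_catalyst + 6·y_cooling = 24.
→ y_catalyst = 9 and y_cooling = 1.
Shadow price of catalyst = 9.

9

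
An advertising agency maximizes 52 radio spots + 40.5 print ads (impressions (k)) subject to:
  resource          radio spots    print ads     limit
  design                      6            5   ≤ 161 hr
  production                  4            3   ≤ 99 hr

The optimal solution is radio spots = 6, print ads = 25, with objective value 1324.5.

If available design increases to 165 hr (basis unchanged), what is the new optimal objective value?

Both design and production are binding at x*.
Dual feasibility on the basic columns requires 6·y_design + 4·y_production = 52, 5·y_design + 3·y_production = 40.5.
This yields shadow prices y_design = 3, y_production = 8.5.
Δz = y_design·Δb = 3 × (4) = 12, so new z* = 1324.5 + 12 = 1336.5.

1336.5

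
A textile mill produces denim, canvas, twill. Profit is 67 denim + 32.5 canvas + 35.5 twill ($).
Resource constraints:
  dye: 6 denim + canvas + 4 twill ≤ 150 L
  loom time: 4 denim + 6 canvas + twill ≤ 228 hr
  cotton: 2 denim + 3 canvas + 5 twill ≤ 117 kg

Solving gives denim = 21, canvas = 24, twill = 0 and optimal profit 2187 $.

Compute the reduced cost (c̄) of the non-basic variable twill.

-2.5

Binding: dye and loom time. Non-binding: cotton (3 unused).
By complementary slackness, y = 0 for the non-binding constraint.
The binding rows give the dual system: 6·y_dye + 4·y_loom time = 67 and 1·y_dye + 6·y_loom time = 32.5.
→ y_dye = 8.5 and y_loom time = 4.
Reduced cost of twill: c₃ − yᵀa₃ = 35.5 − (8.5·4 + 4·1) = 35.5 − 38 = -2.5.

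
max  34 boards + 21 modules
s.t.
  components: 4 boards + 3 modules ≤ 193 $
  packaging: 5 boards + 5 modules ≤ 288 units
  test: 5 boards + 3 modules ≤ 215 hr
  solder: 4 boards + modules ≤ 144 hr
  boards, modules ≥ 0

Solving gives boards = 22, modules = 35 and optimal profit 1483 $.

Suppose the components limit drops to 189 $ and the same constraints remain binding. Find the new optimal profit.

1479

At the optimum: components uses 193 of 193 (binding); packaging uses 285 of 288 (slack = 3); test uses 215 of 215 (binding); solder uses 123 of 144 (slack = 21).
By complementary slackness, y = 0 for the non-binding constraints.
Dual feasibility on the basic columns requires 4·y_components + 5·y_test = 34, 3·y_components + 3·y_test = 21.
Solving: y_components = 1, y_test = 6.
Δz = y_components·Δb = 1 × (-4) = -4, so new z* = 1483 − 4 = 1479.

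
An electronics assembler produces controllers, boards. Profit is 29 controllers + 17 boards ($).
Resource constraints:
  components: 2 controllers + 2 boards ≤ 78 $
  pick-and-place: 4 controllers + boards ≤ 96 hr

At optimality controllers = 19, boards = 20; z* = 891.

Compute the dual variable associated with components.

Both components and pick-and-place are binding at x*.
The binding rows give the dual system: 2·y_components + 4·y_pick-and-place = 29 and 2·y_components + 1·y_pick-and-place = 17.
This yields shadow prices y_components = 6.5, y_pick-and-place = 4.
Shadow price of components = 6.5.

6.5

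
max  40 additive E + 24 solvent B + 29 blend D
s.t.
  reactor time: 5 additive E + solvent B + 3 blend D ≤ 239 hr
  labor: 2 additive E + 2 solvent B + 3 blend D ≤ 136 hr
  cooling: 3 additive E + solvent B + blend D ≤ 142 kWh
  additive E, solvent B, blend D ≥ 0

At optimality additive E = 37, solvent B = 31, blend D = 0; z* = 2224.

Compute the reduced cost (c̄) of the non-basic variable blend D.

Check each constraint at x*: reactor time 216/239 (slack 23); labor 136/136 (tight); cooling 142/142 (tight).
Slack constraints have shadow price 0 (complementary slackness).
Dual feasibility on the basic columns requires 2·y_labor + 3·y_cooling = 40, 2·y_labor + 1·y_cooling = 24.
This yields shadow prices y_labor = 8, y_cooling = 8.
Reduced cost of blend D: c₃ − yᵀa₃ = 29 − (8·3 + 8·1) = 29 − 32 = -3.

-3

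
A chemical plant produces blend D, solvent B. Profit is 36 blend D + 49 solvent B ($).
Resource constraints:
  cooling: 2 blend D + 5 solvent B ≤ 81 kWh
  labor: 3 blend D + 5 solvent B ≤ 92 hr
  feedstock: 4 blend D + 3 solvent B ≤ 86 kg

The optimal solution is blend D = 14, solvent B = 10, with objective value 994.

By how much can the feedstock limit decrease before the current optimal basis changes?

6.6

Binding constraints: labor, feedstock. The basis is B = [[3,5],[4,3]] with det -11.
Per unit decrease in feedstock, x* moves by d = (-0.4545, 0.2727).
The basis stays optimal until cooling becomes binding; allowable decrease = 6.6 kg.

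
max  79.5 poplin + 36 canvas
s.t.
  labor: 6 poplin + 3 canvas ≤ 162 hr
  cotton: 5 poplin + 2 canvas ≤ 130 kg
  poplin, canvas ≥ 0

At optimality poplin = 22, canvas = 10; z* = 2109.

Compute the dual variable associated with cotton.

At the optimum: labor uses 162 of 162 (binding); cotton uses 130 of 130 (binding).
Dual feasibility on the basic columns requires 6·y_labor + 5·y_cotton = 79.5, 3·y_labor + 2·y_cotton = 36.
Solving: y_labor = 7, y_cotton = 7.5.
Shadow price of cotton = 7.5.

7.5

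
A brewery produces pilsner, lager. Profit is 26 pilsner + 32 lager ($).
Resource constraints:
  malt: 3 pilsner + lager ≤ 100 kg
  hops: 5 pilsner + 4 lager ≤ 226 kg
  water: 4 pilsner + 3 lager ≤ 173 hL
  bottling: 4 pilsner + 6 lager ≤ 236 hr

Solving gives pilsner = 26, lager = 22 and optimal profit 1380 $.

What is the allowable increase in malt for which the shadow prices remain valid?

Binding constraints: malt, bottling. The basis is B = [[3,1],[4,6]] with det 14.
Per unit increase in malt, x* moves by d = (0.4286, -0.2857).
The basis stays optimal until water becomes binding; allowable increase = 3.5 kg.

3.5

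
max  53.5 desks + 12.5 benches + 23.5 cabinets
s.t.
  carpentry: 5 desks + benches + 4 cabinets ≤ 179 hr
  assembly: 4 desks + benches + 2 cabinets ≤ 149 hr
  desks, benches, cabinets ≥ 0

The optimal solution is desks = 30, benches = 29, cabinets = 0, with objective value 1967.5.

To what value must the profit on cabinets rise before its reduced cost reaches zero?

Check each constraint at x*: carpentry 179/179 (tight); assembly 149/149 (tight).
Dual feasibility on the basic columns requires 5·y_carpentry + 4·y_assembly = 53.5, 1·y_carpentry + 1·y_assembly = 12.5.
Solving: y_carpentry = 3.5, y_assembly = 9.
cabinets enters the basis when its profit ≥ yᵀa₃ = 3.5·4 + 9·2 = 32.

32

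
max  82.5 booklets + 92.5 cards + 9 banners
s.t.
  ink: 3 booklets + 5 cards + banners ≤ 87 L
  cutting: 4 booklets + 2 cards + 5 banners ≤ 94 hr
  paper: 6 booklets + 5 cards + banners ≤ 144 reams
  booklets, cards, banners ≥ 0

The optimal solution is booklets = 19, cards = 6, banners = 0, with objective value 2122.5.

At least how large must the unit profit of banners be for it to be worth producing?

At the optimum: ink uses 87 of 87 (binding); cutting uses 88 of 94 (slack = 6); paper uses 144 of 144 (binding).
Since cutting is not tight, its dual is 0.
Dual feasibility on the basic columns requires 3·y_ink + 6·y_paper = 82.5, 5·y_ink + 5·y_paper = 92.5.
Solving: y_ink = 9.5, y_paper = 9.
banners enters the basis when its profit ≥ yᵀa₃ = 9.5·1 + 9·1 = 18.5.

18.5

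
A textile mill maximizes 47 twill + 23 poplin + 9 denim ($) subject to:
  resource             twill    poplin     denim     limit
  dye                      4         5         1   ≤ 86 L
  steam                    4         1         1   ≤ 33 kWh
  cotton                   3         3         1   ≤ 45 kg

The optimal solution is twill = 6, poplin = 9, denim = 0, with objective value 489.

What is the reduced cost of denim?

At the optimum: dye uses 69 of 86 (slack = 17); steam uses 33 of 33 (binding); cotton uses 45 of 45 (binding).
Since dye is not tight, its dual is 0.
Dual feasibility on the basic columns requires 4·y_steam + 3·y_cotton = 47, 1·y_steam + 3·y_cotton = 23.
Solving: y_steam = 8, y_cotton = 5.
Reduced cost of denim: c₃ − yᵀa₃ = 9 − (8·1 + 5·1) = 9 − 13 = -4.

-4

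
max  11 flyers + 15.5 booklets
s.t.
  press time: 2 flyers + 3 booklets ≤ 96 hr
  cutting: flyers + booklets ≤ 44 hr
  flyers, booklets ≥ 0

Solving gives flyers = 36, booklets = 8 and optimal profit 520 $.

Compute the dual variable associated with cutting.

2

Check each constraint at x*: press time 96/96 (tight); cutting 44/44 (tight).
Dual feasibility on the basic columns requires 2·y_press time + 1·y_cutting = 11, 3·y_press time + 1·y_cutting = 15.5.
→ y_press time = 4.5 and y_cutting = 2.
Shadow price of cutting = 2.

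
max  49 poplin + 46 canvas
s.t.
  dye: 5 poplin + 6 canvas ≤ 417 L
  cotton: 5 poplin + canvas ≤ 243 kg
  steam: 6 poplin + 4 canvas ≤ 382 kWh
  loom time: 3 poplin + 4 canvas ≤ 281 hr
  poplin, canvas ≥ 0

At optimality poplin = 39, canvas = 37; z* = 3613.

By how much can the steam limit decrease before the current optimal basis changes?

104

Binding constraints: dye, steam. The basis is B = [[5,6],[6,4]] with det -16.
Per unit decrease in steam, x* moves by d = (-0.375, 0.3125).
The basis stays optimal until poplin reaches 0; allowable decrease = 104 kWh.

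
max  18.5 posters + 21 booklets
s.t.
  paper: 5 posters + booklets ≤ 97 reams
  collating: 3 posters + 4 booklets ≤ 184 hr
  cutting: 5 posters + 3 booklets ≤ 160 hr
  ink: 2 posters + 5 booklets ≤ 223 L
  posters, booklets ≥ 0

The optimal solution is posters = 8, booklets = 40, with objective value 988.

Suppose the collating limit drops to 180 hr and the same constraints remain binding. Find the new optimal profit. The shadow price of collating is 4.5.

970

Δb = -4, so new z* = 988 + (4.5)·(-4) = 988 − 18 = 970.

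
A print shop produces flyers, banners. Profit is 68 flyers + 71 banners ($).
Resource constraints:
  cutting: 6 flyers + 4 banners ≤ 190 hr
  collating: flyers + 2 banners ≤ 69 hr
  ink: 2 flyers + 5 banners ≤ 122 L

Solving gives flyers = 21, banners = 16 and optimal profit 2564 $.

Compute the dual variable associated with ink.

7

Binding: cutting and ink. Non-binding: collating (16 unused).
Since collating is not tight, its dual is 0.
The binding rows give the dual system: 6·y_cutting + 2·y_ink = 68 and 4·y_cutting + 5·y_ink = 71.
Solving: y_cutting = 9, y_ink = 7.
Shadow price of ink = 7.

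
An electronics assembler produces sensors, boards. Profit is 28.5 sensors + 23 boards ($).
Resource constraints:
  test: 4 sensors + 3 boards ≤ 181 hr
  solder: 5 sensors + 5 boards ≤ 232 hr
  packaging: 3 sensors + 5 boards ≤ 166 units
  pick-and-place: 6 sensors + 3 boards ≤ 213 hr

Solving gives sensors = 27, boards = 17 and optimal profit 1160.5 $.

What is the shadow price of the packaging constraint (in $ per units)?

2.5

At the optimum: test uses 159 of 181 (slack = 22); solder uses 220 of 232 (slack = 12); packaging uses 166 of 166 (binding); pick-and-place uses 213 of 213 (binding).
By complementary slackness, y = 0 for the non-binding constraints.
From A_Bᵀ y = c: 3·y_packaging + 6·y_pick-and-place = 28.5; 5·y_packaging + 3·y_pick-and-place = 23.
Solving: y_packaging = 2.5, y_pick-and-place = 3.5.
Shadow price of packaging = 2.5.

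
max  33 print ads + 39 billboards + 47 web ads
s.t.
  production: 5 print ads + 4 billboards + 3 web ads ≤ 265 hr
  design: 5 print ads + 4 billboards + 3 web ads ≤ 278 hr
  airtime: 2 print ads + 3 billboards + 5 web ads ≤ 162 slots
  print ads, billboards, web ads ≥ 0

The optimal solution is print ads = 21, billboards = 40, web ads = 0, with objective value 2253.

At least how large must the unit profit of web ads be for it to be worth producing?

Check each constraint at x*: production 265/265 (tight); design 265/278 (slack 13); airtime 162/162 (tight).
Since design is not tight, its dual is 0.
The binding rows give the dual system: 5·y_production + 2·y_airtime = 33 and 4·y_production + 3·y_airtime = 39.
This yields shadow prices y_production = 3, y_airtime = 9.
web ads enters the basis when its profit ≥ yᵀa₃ = 3·3 + 9·5 = 54.

54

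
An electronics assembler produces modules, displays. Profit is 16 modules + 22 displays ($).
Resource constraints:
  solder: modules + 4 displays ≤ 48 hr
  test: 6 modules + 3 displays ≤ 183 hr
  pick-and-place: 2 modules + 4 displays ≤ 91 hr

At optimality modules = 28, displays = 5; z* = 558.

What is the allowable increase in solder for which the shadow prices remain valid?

17.5

Binding constraints: solder, test. The basis is B = [[1,4],[6,3]] with det -21.
Per unit increase in solder, x* moves by d = (-0.1429, 0.2857).
The basis stays optimal until pick-and-place becomes binding; allowable increase = 17.5 hr.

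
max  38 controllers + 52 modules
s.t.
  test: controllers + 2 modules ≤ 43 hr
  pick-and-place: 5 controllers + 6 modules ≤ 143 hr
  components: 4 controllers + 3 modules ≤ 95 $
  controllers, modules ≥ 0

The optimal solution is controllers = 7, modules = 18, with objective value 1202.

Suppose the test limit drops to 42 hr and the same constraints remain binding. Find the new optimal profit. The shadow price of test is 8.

1194

Δb = -1, so new z* = 1202 + (8)·(-1) = 1202 − 8 = 1194.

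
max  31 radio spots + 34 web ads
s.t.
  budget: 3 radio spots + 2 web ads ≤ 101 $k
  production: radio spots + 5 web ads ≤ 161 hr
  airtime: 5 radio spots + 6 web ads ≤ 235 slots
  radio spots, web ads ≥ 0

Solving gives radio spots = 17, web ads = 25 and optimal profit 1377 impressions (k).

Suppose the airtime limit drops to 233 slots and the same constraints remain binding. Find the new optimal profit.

1367

Check each constraint at x*: budget 101/101 (tight); production 142/161 (slack 19); airtime 235/235 (tight).
Slack constraints have shadow price 0 (complementary slackness).
The binding rows give the dual system: 3·y_budget + 5·y_airtime = 31 and 2·y_budget + 6·y_airtime = 34.
Solving: y_budget = 2, y_airtime = 5.
Δz = y_airtime·Δb = 5 × (-2) = -10, so new z* = 1377 − 10 = 1367.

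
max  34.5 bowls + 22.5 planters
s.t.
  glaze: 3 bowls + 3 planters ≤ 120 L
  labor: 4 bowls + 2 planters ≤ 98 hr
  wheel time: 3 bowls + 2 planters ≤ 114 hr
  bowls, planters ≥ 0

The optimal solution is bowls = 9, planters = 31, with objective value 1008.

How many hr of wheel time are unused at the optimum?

25

wheel time used = 3·9 + 2·31 = 89; slack = 114 − 89 = 25.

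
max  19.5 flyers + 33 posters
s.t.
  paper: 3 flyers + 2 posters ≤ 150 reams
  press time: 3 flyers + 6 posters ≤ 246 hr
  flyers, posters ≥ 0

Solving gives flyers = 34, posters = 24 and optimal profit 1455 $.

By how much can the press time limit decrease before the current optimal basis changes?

Binding constraints: paper, press time. The basis is B = [[3,2],[3,6]] with det 12.
Per unit decrease in press time, x* moves by d = (0.1667, -0.25).
The basis stays optimal until posters reaches 0; allowable decrease = 96 hr.

96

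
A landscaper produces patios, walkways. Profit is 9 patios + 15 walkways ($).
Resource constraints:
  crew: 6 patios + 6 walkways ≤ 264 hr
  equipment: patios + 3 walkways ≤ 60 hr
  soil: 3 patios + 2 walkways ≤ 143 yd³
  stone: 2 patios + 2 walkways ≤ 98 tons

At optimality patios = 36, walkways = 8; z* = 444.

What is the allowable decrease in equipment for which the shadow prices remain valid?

16

Binding constraints: crew, equipment. The basis is B = [[6,6],[1,3]] with det 12.
Per unit decrease in equipment, x* moves by d = (0.5, -0.5).
The basis stays optimal until walkways reaches 0; allowable decrease = 16 hr.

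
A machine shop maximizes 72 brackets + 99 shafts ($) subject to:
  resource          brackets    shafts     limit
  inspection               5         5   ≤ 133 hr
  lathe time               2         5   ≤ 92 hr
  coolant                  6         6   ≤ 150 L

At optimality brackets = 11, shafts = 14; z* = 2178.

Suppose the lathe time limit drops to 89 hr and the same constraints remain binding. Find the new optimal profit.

2151

Binding: lathe time and coolant. Non-binding: inspection (8 unused).
Slack constraints have shadow price 0 (complementary slackness).
From A_Bᵀ y = c: 2·y_lathe time + 6·y_coolant = 72; 5·y_lathe time + 6·y_coolant = 99.
This yields shadow prices y_lathe time = 9, y_coolant = 9.
Δz = y_lathe time·Δb = 9 × (-3) = -27, so new z* = 2178 − 27 = 2151.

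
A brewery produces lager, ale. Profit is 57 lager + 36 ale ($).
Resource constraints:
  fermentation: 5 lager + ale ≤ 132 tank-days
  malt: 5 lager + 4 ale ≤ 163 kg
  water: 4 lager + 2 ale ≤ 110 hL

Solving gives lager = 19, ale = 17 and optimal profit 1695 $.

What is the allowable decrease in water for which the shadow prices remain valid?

Binding constraints: malt, water. The basis is B = [[5,4],[4,2]] with det -6.
Per unit decrease in water, x* moves by d = (-0.6667, 0.8333).
The basis stays optimal until lager reaches 0; allowable decrease = 28.5 hL.

28.5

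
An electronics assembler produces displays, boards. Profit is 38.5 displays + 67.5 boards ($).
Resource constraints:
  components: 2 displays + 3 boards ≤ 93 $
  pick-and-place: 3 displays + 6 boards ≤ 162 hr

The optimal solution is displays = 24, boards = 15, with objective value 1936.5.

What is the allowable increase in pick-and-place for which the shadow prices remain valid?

24

Binding constraints: components, pick-and-place. The basis is B = [[2,3],[3,6]] with det 3.
Per unit increase in pick-and-place, x* moves by d = (-1, 0.6667).
The basis stays optimal until displays reaches 0; allowable increase = 24 hr.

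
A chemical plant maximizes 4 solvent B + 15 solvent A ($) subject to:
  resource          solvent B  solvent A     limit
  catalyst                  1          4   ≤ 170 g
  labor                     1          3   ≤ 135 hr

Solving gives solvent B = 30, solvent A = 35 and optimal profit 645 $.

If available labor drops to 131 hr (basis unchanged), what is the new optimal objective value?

641

Both catalyst and labor are binding at x*.
From A_Bᵀ y = c: 1·y_catalyst + 1·y_labor = 4; 4·y_catalyst + 3·y_labor = 15.
Solving: y_catalyst = 3, y_labor = 1.
Δz = y_labor·Δb = 1 × (-4) = -4, so new z* = 645 − 4 = 641.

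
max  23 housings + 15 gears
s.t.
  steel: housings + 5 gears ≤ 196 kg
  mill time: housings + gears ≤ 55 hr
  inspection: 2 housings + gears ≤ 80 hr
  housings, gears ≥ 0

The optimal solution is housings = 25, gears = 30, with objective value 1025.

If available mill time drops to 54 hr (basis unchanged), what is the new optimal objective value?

At the optimum: steel uses 175 of 196 (slack = 21); mill time uses 55 of 55 (binding); inspection uses 80 of 80 (binding).
Slack constraints have shadow price 0 (complementary slackness).
The binding rows give the dual system: 1·y_mill time + 2·y_inspection = 23 and 1·y_mill time + 1·y_inspection = 15.
→ y_mill time = 7 and y_inspection = 8.
Δz = y_mill time·Δb = 7 × (-1) = -7, so new z* = 1025 − 7 = 1018.

1018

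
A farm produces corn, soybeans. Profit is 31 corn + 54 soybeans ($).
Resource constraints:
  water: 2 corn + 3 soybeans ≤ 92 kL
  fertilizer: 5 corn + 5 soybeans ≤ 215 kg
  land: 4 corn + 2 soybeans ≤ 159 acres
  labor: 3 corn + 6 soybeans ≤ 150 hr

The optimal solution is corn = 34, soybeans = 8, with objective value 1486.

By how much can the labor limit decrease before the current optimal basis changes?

2.625

Binding constraints: water, labor. The basis is B = [[2,3],[3,6]] with det 3.
Per unit decrease in labor, x* moves by d = (1, -0.6667).
The basis stays optimal until land becomes binding; allowable decrease = 2.625 hr.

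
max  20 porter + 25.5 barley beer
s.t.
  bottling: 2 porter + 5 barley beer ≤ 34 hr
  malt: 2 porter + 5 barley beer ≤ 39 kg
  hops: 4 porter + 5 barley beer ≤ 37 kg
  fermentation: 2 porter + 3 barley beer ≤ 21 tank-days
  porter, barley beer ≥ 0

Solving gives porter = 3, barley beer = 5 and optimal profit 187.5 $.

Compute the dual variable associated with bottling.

0

At the optimum: bottling uses 31 of 34 (slack = 3); malt uses 31 of 39 (slack = 8); hops uses 37 of 37 (binding); fermentation uses 21 of 21 (binding).
Since bottling, malt are not tight, their duals are 0.
From A_Bᵀ y = c: 4·y_hops + 2·y_fermentation = 20; 5·y_hops + 3·y_fermentation = 25.5.
→ y_hops = 4.5 and y_fermentation = 1.
Shadow price of bottling = 0.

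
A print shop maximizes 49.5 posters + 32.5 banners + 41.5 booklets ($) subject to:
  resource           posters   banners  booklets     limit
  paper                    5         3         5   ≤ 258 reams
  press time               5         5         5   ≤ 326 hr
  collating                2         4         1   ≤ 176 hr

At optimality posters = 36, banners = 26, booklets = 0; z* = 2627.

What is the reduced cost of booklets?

-7

Binding: paper and collating. Non-binding: press time (16 unused).
Slack constraints have shadow price 0 (complementary slackness).
The binding rows give the dual system: 5·y_paper + 2·y_collating = 49.5 and 3·y_paper + 4·y_collating = 32.5.
This yields shadow prices y_paper = 9.5, y_collating = 1.
Reduced cost of booklets: c₃ − yᵀa₃ = 41.5 − (9.5·5 + 1·1) = 41.5 − 48.5 = -7.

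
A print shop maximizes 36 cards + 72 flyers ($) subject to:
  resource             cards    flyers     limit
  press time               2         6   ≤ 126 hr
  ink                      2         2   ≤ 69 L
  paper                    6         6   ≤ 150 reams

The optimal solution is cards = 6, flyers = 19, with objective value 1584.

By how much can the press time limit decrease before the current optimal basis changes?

Binding constraints: press time, paper. The basis is B = [[2,6],[6,6]] with det -24.
Per unit decrease in press time, x* moves by d = (0.25, -0.25).
The basis stays optimal until flyers reaches 0; allowable decrease = 76 hr.

76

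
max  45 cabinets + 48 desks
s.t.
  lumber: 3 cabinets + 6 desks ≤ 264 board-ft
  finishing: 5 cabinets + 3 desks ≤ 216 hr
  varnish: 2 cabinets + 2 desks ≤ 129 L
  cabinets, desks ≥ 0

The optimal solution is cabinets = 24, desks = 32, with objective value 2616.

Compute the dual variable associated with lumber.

5

Check each constraint at x*: lumber 264/264 (tight); finishing 216/216 (tight); varnish 112/129 (slack 17).
By complementary slackness, y = 0 for the non-binding constraint.
Dual feasibility on the basic columns requires 3·y_lumber + 5·y_finishing = 45, 6·y_lumber + 3·y_finishing = 48.
Solving: y_lumber = 5, y_finishing = 6.
Shadow price of lumber = 5.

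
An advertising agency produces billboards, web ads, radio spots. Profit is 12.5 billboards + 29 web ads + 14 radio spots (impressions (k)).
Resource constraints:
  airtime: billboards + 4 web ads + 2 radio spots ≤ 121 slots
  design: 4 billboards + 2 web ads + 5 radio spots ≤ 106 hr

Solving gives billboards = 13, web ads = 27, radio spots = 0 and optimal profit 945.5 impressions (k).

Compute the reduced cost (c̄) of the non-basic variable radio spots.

-6.5

At the optimum: airtime uses 121 of 121 (binding); design uses 106 of 106 (binding).
Dual feasibility on the basic columns requires 1·y_airtime + 4·y_design = 12.5, 4·y_airtime + 2·y_design = 29.
Solving: y_airtime = 6.5, y_design = 1.5.
Reduced cost of radio spots: c₃ − yᵀa₃ = 14 − (6.5·2 + 1.5·5) = 14 − 20.5 = -6.5.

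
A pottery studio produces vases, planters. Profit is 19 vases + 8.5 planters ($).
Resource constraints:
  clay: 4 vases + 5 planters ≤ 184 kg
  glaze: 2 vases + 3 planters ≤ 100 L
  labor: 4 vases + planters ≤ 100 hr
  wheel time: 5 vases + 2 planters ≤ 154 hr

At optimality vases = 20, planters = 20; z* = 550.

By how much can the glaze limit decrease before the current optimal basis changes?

50

Binding constraints: glaze, labor. The basis is B = [[2,3],[4,1]] with det -10.
Per unit decrease in glaze, x* moves by d = (0.1, -0.4).
The basis stays optimal until planters reaches 0; allowable decrease = 50 L.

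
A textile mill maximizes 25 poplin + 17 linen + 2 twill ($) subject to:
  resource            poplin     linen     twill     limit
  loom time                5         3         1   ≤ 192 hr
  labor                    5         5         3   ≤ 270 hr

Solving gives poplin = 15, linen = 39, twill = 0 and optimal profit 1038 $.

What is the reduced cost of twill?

At the optimum: loom time uses 192 of 192 (binding); labor uses 270 of 270 (binding).
From A_Bᵀ y = c: 5·y_loom time + 5·y_labor = 25; 3·y_loom time + 5·y_labor = 17.
→ y_loom time = 4 and y_labor = 1.
Reduced cost of twill: c₃ − yᵀa₃ = 2 − (4·1 + 1·3) = 2 − 7 = -5.

-5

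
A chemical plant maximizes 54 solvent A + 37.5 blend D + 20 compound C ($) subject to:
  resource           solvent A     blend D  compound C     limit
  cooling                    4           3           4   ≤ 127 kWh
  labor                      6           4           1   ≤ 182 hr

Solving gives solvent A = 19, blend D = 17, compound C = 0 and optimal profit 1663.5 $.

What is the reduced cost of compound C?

Both cooling and labor are binding at x*.
The binding rows give the dual system: 4·y_cooling + 6·y_labor = 54 and 3·y_cooling + 4·y_labor = 37.5.
Solving: y_cooling = 4.5, y_labor = 6.
Reduced cost of compound C: c₃ − yᵀa₃ = 20 − (4.5·4 + 6·1) = 20 − 24 = -4.

-4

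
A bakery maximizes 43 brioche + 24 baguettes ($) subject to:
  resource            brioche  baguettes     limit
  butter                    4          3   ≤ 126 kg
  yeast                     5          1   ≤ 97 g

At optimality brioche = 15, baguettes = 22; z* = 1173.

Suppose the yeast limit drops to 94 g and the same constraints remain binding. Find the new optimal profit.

1164

Check each constraint at x*: butter 126/126 (tight); yeast 97/97 (tight).
Dual feasibility on the basic columns requires 4·y_butter + 5·y_yeast = 43, 3·y_butter + 1·y_yeast = 24.
→ y_butter = 7 and y_yeast = 3.
Δz = y_yeast·Δb = 3 × (-3) = -9, so new z* = 1173 − 9 = 1164.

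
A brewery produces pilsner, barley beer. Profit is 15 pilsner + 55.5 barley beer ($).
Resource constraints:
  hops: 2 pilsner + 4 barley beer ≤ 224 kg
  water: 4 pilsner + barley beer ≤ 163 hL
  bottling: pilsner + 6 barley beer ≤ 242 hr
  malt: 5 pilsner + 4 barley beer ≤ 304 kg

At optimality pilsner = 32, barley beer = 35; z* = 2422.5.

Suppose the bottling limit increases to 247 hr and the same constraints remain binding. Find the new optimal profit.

2467.5

Binding: water and bottling. Non-binding: hops (20 unused), malt (4 unused).
By complementary slackness, y = 0 for the non-binding constraints.
From A_Bᵀ y = c: 4·y_water + 1·y_bottling = 15; 1·y_water + 6·y_bottling = 55.5.
→ y_water = 1.5 and y_bottling = 9.
Δz = y_bottling·Δb = 9 × (5) = 45, so new z* = 2422.5 + 45 = 2467.5.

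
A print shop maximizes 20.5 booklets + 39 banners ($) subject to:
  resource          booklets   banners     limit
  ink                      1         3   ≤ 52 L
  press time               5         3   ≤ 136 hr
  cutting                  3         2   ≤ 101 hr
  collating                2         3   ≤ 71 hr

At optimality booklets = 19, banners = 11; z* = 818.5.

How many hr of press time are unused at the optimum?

press time used = 5·19 + 3·11 = 128; slack = 136 − 128 = 8.

8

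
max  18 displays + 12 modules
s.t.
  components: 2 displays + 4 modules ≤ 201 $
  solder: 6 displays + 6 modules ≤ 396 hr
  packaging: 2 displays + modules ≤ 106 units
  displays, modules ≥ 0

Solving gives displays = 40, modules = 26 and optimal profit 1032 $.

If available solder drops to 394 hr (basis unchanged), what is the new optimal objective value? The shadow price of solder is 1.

1030

Δb = -2, so new z* = 1032 + (1)·(-2) = 1032 − 2 = 1030.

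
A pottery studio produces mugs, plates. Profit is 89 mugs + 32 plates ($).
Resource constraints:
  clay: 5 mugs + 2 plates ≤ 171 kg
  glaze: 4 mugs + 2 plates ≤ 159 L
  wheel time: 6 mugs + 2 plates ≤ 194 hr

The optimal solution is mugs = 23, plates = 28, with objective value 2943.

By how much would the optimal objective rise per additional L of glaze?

At the optimum: clay uses 171 of 171 (binding); glaze uses 148 of 159 (slack = 11); wheel time uses 194 of 194 (binding).
By complementary slackness, y = 0 for the non-binding constraint.
Dual feasibility on the basic columns requires 5·y_clay + 6·y_wheel time = 89, 2·y_clay + 2·y_wheel time = 32.
→ y_clay = 7 and y_wheel time = 9.
Shadow price of glaze = 0.

0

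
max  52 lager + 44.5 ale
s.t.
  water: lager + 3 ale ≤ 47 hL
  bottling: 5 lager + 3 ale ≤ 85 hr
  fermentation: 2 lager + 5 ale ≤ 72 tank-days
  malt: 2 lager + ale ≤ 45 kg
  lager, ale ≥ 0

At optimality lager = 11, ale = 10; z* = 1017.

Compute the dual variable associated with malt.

Check each constraint at x*: water 41/47 (slack 6); bottling 85/85 (tight); fermentation 72/72 (tight); malt 32/45 (slack 13).
By complementary slackness, y = 0 for the non-binding constraints.
From A_Bᵀ y = c: 5·y_bottling + 2·y_fermentation = 52; 3·y_bottling + 5·y_fermentation = 44.5.
Solving: y_bottling = 9, y_fermentation = 3.5.
Shadow price of malt = 0.

0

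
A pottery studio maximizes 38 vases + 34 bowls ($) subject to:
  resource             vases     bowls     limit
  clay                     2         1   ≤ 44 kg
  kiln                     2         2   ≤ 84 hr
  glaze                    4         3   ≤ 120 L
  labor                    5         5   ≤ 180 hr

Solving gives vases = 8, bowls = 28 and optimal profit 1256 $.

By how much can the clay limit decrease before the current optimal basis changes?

Binding constraints: clay, labor. The basis is B = [[2,1],[5,5]] with det 5.
Per unit decrease in clay, x* moves by d = (-1, 1).
The basis stays optimal until vases reaches 0; allowable decrease = 8 kg.

8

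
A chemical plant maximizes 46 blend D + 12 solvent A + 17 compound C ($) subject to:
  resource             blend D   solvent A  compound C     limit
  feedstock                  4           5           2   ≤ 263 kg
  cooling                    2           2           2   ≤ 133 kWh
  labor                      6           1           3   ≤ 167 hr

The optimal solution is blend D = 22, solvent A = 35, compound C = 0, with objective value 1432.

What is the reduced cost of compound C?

-6

At the optimum: feedstock uses 263 of 263 (binding); cooling uses 114 of 133 (slack = 19); labor uses 167 of 167 (binding).
By complementary slackness, y = 0 for the non-binding constraint.
The binding rows give the dual system: 4·y_feedstock + 6·y_labor = 46 and 5·y_feedstock + 1·y_labor = 12.
→ y_feedstock = 1 and y_labor = 7.
Reduced cost of compound C: c₃ − yᵀa₃ = 17 − (1·2 + 7·3) = 17 − 23 = -6.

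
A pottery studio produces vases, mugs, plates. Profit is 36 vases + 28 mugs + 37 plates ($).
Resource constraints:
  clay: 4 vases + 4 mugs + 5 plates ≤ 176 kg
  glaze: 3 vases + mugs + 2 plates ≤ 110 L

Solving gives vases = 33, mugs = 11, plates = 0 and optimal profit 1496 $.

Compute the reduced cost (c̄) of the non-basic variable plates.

At the optimum: clay uses 176 of 176 (binding); glaze uses 110 of 110 (binding).
The binding rows give the dual system: 4·y_clay + 3·y_glaze = 36 and 4·y_clay + 1·y_glaze = 28.
→ y_clay = 6 and y_glaze = 4.
Reduced cost of plates: c₃ − yᵀa₃ = 37 − (6·5 + 4·2) = 37 − 38 = -1.

-1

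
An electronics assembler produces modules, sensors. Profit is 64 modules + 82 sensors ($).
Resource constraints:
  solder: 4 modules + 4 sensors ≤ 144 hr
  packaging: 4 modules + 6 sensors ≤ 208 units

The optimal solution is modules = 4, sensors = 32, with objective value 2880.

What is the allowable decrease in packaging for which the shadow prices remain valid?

Binding constraints: solder, packaging. The basis is B = [[4,4],[4,6]] with det 8.
Per unit decrease in packaging, x* moves by d = (0.5, -0.5).
The basis stays optimal until sensors reaches 0; allowable decrease = 64 units.

64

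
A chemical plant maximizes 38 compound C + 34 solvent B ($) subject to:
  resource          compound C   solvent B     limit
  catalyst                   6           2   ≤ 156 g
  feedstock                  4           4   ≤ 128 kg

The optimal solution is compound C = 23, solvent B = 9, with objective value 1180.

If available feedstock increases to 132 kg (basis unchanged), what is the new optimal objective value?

1212

Check each constraint at x*: catalyst 156/156 (tight); feedstock 128/128 (tight).
The binding rows give the dual system: 6·y_catalyst + 4·y_feedstock = 38 and 2·y_catalyst + 4·y_feedstock = 34.
This yields shadow prices y_catalyst = 1, y_feedstock = 8.
Δz = y_feedstock·Δb = 8 × (4) = 32, so new z* = 1180 + 32 = 1212.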